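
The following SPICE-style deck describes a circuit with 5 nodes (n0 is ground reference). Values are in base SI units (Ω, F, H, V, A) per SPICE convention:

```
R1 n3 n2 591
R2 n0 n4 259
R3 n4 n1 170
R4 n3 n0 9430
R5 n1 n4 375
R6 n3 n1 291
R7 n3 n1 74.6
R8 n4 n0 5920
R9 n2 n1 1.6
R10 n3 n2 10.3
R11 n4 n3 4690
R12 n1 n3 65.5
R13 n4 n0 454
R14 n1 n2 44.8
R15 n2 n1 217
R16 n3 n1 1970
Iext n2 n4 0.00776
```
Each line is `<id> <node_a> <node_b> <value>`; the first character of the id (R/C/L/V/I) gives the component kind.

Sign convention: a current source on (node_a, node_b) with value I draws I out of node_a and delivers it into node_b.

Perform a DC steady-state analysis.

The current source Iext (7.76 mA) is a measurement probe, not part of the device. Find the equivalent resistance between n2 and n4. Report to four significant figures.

MNA unknowns: 4 node voltages V₁..V_4
R1: Y=0.001692 on G[3,2]
R2: Y=0.003861 on G[0,4]
R3: Y=0.005882 on G[4,1]
R4: Y=0.0001060 on G[3,0]
R5: Y=0.002667 on G[1,4]
R6: Y=0.003436 on G[3,1]
R7: Y=0.01340 on G[3,1]
R8: Y=0.0001689 on G[4,0]
R9: Y=0.6250 on G[2,1]
R10: Y=0.09709 on G[3,2]
R11: Y=0.0002132 on G[4,3]
R12: Y=0.01527 on G[1,3]
R13: Y=0.002203 on G[4,0]
R14: Y=0.02232 on G[1,2]
R15: Y=0.004608 on G[2,1]
R16: Y=0.0005076 on G[3,1]
Iext: z[2]−=0.00776, z[4]+=0.00776
solve → V1=-0.8602, V2=-0.8714, V3=-0.8665, V4=0.01474

R_eq = 114.2 Ω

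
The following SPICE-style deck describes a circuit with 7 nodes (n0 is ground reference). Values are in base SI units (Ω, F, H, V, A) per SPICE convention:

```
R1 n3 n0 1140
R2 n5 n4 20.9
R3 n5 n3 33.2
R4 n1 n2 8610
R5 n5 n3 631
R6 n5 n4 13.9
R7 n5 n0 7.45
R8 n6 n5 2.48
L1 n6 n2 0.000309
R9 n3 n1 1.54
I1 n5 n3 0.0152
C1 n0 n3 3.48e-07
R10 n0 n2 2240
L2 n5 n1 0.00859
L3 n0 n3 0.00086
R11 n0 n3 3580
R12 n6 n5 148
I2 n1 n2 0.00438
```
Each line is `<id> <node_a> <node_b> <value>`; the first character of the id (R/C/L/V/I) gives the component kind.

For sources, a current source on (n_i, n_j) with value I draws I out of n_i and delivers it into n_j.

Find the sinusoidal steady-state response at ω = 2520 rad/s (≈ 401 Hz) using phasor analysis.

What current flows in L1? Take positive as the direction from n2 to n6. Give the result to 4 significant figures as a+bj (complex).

MNA unknowns: 6 node voltages V₁..V_6
R1: Y=0.0008772+0.000j on G[3,0]
R2: Y=0.04785+0.000j on G[5,4]
R3: Y=0.03012+0.000j on G[5,3]
R4: Y=0.0001161+0.000j on G[1,2]
R5: Y=0.001585+0.000j on G[5,3]
R6: Y=0.07194+0.000j on G[5,4]
R7: Y=0.1342+0.000j on G[5,0]
R8: Y=0.4032+0.000j on G[6,5]
L1: Y=0.000-1.284j on G[6,2]
R9: Y=0.6494+0.000j on G[3,1]
I1: z[5]−=0.0152, z[3]+=0.0152
C1: Y=0.000+0.0008770j on G[0,3]
R10: Y=0.0004464+0.000j on G[0,2]
L2: Y=0.000-0.04620j on G[5,1]
L3: Y=0.000-0.4614j on G[0,3]
R11: Y=0.0002793+0.000j on G[0,3]
R12: Y=0.006757+0.000j on G[6,5]
I2: z[1]−=0.00438, z[2]+=0.00438
solve → V1=-0.01159+0.02002j, V2=-0.04662-0.006061j, V3=-0.002734+0.01677j, V4=-0.05736-0.009505j, V5=-0.05736-0.009505j, V6=-0.04662-0.009491j

0.004405+5.735e-06j A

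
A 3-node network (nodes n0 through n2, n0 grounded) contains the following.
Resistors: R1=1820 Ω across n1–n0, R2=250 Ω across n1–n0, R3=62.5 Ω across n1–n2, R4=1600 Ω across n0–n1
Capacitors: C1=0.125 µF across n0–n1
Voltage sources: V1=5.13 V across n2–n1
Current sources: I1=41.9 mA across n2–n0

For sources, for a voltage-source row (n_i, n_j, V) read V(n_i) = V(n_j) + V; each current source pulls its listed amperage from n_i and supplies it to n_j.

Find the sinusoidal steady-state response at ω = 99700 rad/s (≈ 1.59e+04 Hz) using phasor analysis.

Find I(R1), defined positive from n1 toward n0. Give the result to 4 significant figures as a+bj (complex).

-0.0006542+0.001576j A

Apply KCL at each of the 2 non-ground nodes and solve the resulting linear system.
Node n1: branches {R1, C1, R2, R3, R4, V1} → V_1 = -1.191+2.868j
Node n2: branches {R3, V1, I1} → V_2 = 3.939+2.868j
Source currents: i(V1)=-0.1240+0.000j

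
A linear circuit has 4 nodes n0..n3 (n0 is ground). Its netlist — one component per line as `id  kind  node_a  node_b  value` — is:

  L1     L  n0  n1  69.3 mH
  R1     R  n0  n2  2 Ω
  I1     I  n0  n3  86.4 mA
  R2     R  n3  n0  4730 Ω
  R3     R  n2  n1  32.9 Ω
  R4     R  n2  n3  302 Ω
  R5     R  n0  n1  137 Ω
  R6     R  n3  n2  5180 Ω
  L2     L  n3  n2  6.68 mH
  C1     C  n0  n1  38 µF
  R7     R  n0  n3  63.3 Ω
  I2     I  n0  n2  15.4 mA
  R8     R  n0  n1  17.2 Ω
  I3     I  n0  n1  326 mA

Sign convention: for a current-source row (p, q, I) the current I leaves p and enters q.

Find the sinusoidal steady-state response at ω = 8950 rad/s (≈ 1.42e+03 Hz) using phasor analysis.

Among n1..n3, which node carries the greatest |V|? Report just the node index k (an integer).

3

Apply KCL at each of the 3 non-ground nodes and solve the resulting linear system.
Node n1: branches {L1, R3, R5, C1, R8, I3} → V_1 = 0.2459-0.9050j
Node n2: branches {R1, R3, R4, R6, L2, I2} → V_2 = 0.1283-0.1145j
Node n3: branches {I1, R2, R4, R6, L2, R7} → V_3 = 2.574+2.075j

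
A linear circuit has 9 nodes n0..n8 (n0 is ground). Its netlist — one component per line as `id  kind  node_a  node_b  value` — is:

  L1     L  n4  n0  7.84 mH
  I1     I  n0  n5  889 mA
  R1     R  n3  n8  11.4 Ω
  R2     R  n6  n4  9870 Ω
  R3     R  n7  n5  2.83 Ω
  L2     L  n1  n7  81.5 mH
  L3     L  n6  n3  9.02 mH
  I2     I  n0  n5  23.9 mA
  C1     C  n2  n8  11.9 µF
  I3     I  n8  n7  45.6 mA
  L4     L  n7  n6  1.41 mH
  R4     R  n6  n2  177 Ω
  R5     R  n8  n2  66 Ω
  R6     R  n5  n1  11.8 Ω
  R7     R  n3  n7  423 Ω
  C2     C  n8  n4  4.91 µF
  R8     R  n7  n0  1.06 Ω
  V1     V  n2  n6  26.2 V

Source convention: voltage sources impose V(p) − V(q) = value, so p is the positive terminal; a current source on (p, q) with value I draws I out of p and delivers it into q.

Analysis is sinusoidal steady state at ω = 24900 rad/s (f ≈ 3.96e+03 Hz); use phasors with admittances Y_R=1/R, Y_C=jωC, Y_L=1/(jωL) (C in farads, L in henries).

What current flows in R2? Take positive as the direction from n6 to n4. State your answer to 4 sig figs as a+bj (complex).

Apply KCL at each of the 8 non-ground nodes and solve the resulting linear system.
Node n1: branches {L2, R6} → V_1 = 3.565+0.1517j
Node n2: branches {C1, R4, R5, V1} → V_2 = 22.67-2.822j
Node n3: branches {R1, L3, R7} → V_3 = 22.81-1.091j
Node n4: branches {L1, R2, C2} → V_4 = 24.51-2.544j
Node n5: branches {I1, R3, I2, R6} → V_5 = 3.565+0.1367j
Node n6: branches {R2, L3, L4, R4, V1} → V_6 = -3.528-2.822j
Node n7: branches {R3, L2, I3, L4, R7, R8} → V_7 = 0.9815+0.1331j
Node n8: branches {R1, C1, I3, R5, C2} → V_8 = 23.48-2.461j
Source currents: i(V1)=-0.2427+0.2457j

-0.002841-2.814e-05j A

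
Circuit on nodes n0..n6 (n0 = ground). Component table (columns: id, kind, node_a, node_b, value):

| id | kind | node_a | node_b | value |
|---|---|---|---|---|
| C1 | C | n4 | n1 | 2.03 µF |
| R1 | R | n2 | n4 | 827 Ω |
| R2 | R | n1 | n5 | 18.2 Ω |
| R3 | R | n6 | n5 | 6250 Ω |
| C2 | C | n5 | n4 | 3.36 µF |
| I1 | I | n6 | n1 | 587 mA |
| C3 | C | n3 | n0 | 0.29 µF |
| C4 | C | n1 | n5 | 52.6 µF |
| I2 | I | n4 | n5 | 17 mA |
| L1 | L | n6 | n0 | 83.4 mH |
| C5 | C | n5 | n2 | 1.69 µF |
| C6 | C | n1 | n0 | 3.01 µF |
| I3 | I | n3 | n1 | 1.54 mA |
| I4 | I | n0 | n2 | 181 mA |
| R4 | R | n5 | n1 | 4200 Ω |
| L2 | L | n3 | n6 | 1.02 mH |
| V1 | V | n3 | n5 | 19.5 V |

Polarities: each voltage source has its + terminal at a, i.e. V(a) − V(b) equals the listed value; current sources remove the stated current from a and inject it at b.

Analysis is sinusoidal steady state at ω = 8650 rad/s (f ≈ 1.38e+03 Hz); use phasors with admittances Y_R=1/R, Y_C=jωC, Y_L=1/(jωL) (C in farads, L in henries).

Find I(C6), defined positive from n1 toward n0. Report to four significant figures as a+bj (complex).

0.1812-0.02114j A

Element admittances at ω=8650 rad/s:
  Y(C1) = 0.000+0.01756j S between n4,n1
  Y(R1) = 0.001209+0.000j S between n2,n4
  Y(R2) = 0.05495+0.000j S between n1,n5
  Y(R3) = 0.0001600+0.000j S between n6,n5
  Y(C2) = 0.000+0.02906j S between n5,n4
  I1: injects 0.587 A into n1 (from n6)
  Y(C3) = 0.000+0.002508j S between n3,n0
  Y(C4) = 0.000+0.4550j S between n1,n5
  I2: injects 0.017 A into n5 (from n4)
  Y(L1) = 0.000-0.001386j S between n6,n0
  Y(C5) = 0.000+0.01462j S between n5,n2
  Y(C6) = 0.000+0.02604j S between n1,n0
  I3: injects 0.00154 A into n1 (from n3)
  I4: injects 0.181 A into n2 (from n0)
  Y(R4) = 0.0002381+0.000j S between n5,n1
  Y(L2) = 0.000-0.1133j S between n3,n6
  V1: constraint V(n3)−V(n5) = 19.5
Assemble and solve the 7×7 MNA system:
  V(n1)=-0.8121-6.958j  V(n2)=0.07074-18.39j  V(n3)=18.55-6.112j  V(n4)=-1.214-6.100j  V(n5)=-0.9457-6.112j  V(n6)=18.32-11.18j
  i(V1)=-0.5915-0.02033j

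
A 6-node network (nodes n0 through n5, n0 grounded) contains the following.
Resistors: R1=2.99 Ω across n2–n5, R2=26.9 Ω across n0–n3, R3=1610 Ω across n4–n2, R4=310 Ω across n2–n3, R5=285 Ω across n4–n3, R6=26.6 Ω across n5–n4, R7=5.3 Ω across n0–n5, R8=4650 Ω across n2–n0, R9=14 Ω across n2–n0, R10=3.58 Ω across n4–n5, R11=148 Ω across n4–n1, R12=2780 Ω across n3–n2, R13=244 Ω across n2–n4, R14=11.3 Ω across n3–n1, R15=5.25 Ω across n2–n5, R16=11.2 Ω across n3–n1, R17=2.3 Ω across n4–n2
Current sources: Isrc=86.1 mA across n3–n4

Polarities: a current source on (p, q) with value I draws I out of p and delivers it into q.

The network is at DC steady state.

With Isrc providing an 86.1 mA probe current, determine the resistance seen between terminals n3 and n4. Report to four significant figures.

R_eq = 22.52 Ω

Element admittances at DC:
  Y(R1) = 0.3344 S between n2,n5
  Y(R2) = 0.03717 S between n0,n3
  Y(R3) = 0.0006211 S between n4,n2
  Y(R4) = 0.003226 S between n2,n3
  Y(R5) = 0.003509 S between n4,n3
  Y(R6) = 0.03759 S between n5,n4
  Y(R7) = 0.1887 S between n0,n5
  Y(R8) = 0.0002151 S between n2,n0
  Y(R9) = 0.07143 S between n2,n0
  Y(R10) = 0.2793 S between n4,n5
  Y(R11) = 0.006757 S between n4,n1
  Y(R12) = 0.0003597 S between n3,n2
  Y(R13) = 0.004098 S between n2,n4
  Y(R14) = 0.08850 S between n3,n1
  Y(R15) = 0.1905 S between n2,n5
  Y(R16) = 0.08929 S between n3,n1
  Y(R17) = 0.4348 S between n4,n2
  Isrc: injects 0.0861 A into n4 (from n3)
Assemble and solve the 5×5 MNA system:
  V(n1)=-1.543  V(n2)=0.2453  V(n3)=-1.614  V(n4)=0.3249  V(n5)=0.2249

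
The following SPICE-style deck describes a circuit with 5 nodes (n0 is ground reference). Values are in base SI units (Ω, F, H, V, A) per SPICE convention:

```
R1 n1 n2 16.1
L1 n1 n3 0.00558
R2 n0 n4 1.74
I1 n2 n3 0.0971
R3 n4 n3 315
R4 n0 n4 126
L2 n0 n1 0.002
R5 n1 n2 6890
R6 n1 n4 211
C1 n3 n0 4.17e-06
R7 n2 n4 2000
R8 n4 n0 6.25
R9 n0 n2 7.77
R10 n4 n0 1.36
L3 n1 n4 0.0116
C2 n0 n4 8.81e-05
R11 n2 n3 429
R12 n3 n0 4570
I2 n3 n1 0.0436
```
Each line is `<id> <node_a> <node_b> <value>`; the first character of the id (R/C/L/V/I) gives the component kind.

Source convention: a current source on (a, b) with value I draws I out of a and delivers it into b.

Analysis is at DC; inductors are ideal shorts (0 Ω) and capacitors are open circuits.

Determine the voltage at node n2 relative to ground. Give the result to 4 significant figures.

-0.5011 V

Element admittances at DC:
  Y(R1) = 0.06211 S between n1,n2
  L1: short n1↔n3 (DC inductor)
  Y(R2) = 0.5747 S between n0,n4
  I1: injects 0.0971 A into n3 (from n2)
  Y(R3) = 0.003175 S between n4,n3
  Y(R4) = 0.007937 S between n0,n4
  L2: short n0↔n1 (DC inductor)
  Y(R5) = 0.0001451 S between n1,n2
  Y(R6) = 0.004739 S between n1,n4
  Y(C1) = 0.000 S between n3,n0
  Y(R7) = 0.0005000 S between n2,n4
  Y(R8) = 0.1600 S between n4,n0
  Y(R9) = 0.1287 S between n0,n2
  Y(R10) = 0.7353 S between n4,n0
  L3: short n1↔n4 (DC inductor)
  Y(C2) = 0.000 S between n0,n4
  Y(R11) = 0.002331 S between n2,n3
  Y(R12) = 0.0002188 S between n3,n0
  I2: injects 0.0436 A into n1 (from n3)
Assemble and solve the 7×7 MNA system:
  V(n1)=0.000  V(n2)=-0.5011  V(n3)=0.000  V(n4)=0.000
  i(L1)=-0.05233  i(L2)=-0.06449  i(L3)=0.0002505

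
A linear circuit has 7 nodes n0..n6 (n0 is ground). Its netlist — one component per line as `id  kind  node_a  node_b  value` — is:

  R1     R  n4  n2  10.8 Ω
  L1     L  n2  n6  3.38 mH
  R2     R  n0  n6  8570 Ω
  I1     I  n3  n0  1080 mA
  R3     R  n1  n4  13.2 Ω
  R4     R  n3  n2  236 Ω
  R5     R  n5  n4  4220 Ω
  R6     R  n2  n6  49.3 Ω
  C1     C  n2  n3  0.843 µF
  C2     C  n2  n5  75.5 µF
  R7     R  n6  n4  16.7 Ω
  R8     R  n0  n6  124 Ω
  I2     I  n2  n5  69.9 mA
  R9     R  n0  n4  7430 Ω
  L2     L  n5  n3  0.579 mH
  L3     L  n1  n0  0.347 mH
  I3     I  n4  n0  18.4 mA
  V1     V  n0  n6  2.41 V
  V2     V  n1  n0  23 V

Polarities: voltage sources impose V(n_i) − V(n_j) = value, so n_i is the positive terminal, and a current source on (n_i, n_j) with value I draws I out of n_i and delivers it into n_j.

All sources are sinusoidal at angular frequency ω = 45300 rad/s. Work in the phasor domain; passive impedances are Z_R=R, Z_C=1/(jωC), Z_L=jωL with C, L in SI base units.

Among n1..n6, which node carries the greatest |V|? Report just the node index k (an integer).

3

MNA unknowns: 6 node voltages V₁..V_6 plus 2 source currents (V1, V2)
R1: Y=0.09259+0.000j on G[4,2]
L1: Y=0.000-0.006531j on G[2,6]
R2: Y=0.0001167+0.000j on G[0,6]
I1: z[3]−=1.08, z[0]+=1.08
R3: Y=0.07576+0.000j on G[1,4]
R4: Y=0.004237+0.000j on G[3,2]
R5: Y=0.0002370+0.000j on G[5,4]
R6: Y=0.02028+0.000j on G[2,6]
C1: Y=0.000+0.03819j on G[2,3]
C2: Y=0.000+3.420j on G[2,5]
R7: Y=0.05988+0.000j on G[6,4]
R8: Y=0.008065+0.000j on G[0,6]
I2: z[2]−=0.0699, z[5]+=0.0699
R9: Y=0.0001346+0.000j on G[0,4]
L2: Y=0.000-0.03813j on G[5,3]
L3: Y=0.000-0.06362j on G[1,0]
I3: z[4]−=0.0184, z[0]+=0.0184
V1: row V0−V6=2.41, i_V1 at 0,6
V2: row V1−V0=23, i_V2 at 1,0
solve → V1=23.00+0.000j, V2=-6.438-0.3492j, V3=-259.6-22.34j, V4=4.299-0.1416j, V5=-3.584-0.1225j, V6=-2.410+0.000j
aux → i_V1=-0.3375-0.01074j, i_V2=-1.417+1.452j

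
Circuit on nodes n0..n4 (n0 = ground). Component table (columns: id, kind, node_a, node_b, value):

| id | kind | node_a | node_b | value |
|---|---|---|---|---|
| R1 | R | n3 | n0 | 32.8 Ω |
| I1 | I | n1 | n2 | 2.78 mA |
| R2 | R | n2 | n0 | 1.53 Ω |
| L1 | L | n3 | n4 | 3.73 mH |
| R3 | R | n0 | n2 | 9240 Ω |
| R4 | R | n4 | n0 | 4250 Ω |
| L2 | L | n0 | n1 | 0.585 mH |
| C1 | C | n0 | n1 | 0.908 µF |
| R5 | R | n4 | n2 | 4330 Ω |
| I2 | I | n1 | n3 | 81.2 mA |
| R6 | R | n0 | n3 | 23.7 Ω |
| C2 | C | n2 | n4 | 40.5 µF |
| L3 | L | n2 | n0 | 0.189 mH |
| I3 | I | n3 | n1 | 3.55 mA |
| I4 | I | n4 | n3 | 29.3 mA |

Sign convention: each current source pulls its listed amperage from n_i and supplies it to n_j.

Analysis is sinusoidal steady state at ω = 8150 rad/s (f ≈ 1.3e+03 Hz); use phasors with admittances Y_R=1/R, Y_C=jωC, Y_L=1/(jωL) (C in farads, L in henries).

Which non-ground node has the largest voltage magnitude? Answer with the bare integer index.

MNA unknowns: 4 node voltages V₁..V_4
R1: Y=0.03049+0.000j on G[3,0]
I1: z[1]−=0.00278, z[2]+=0.00278
R2: Y=0.6536+0.000j on G[2,0]
L1: Y=0.000-0.03290j on G[3,4]
R3: Y=0.0001082+0.000j on G[0,2]
R4: Y=0.0002353+0.000j on G[4,0]
L2: Y=0.000-0.2097j on G[0,1]
C1: Y=0.000+0.007400j on G[0,1]
R5: Y=0.0002309+0.000j on G[4,2]
I2: z[1]−=0.0812, z[3]+=0.0812
R6: Y=0.04219+0.000j on G[0,3]
C2: Y=0.000+0.3301j on G[2,4]
L3: Y=0.000-0.6492j on G[2,0]
I3: z[3]−=0.00355, z[1]+=0.00355
I4: z[4]−=0.0293, z[3]+=0.0293
solve → V1=0.000-0.3975j, V2=0.02754-0.03820j, V3=1.200+0.5896j, V4=-0.1023-0.009281j

3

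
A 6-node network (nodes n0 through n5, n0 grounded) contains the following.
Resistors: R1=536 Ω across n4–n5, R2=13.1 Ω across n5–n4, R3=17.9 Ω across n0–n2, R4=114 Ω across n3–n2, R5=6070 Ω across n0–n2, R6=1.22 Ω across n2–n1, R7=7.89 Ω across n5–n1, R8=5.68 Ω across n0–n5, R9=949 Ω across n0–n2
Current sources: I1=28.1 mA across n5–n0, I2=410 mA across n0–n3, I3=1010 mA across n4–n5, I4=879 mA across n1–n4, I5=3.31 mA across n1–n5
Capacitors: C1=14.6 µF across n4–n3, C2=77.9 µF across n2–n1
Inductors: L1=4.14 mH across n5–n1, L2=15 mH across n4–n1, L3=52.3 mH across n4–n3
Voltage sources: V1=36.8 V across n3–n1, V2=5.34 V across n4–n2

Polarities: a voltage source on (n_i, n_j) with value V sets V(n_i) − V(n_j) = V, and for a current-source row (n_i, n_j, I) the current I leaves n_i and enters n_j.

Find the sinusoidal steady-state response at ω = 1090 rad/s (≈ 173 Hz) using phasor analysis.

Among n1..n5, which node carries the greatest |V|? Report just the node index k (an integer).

3

Element admittances at ω=1090 rad/s:
  Y(R1) = 0.001866+0.000j S between n4,n5
  I1: injects 0.0281 A into n0 (from n5)
  Y(R2) = 0.07634+0.000j S between n5,n4
  Y(C1) = 0.000+0.01591j S between n4,n3
  Y(R3) = 0.05587+0.000j S between n0,n2
  Y(R4) = 0.008772+0.000j S between n3,n2
  Y(R5) = 0.0001647+0.000j S between n0,n2
  I2: injects 0.41 A into n3 (from n0)
  I3: injects 1.01 A into n5 (from n4)
  I4: injects 0.879 A into n4 (from n1)
  I5: injects 0.00331 A into n5 (from n1)
  Y(C2) = 0.000+0.08491j S between n2,n1
  Y(L1) = 0.000-0.2216j S between n5,n1
  Y(R6) = 0.8197+0.000j S between n2,n1
  Y(R7) = 0.1267+0.000j S between n5,n1
  Y(R8) = 0.1761+0.000j S between n0,n5
  Y(R9) = 0.001054+0.000j S between n0,n2
  Y(L2) = 0.000-0.06116j S between n4,n1
  Y(L3) = 0.000-0.01754j S between n4,n3
  V1: constraint V(n3)−V(n1) = 36.8
  V2: constraint V(n4)−V(n2) = 5.34
Assemble and solve the 7×7 MNA system:
  V(n1)=-0.1293-1.950j  V(n2)=-0.1518-1.354j  V(n3)=36.67-1.950j  V(n4)=5.188-1.354j  V(n5)=2.218+0.4390j
  i(V1)=0.08797+0.05647j  i(V2)=-0.4006+0.4142j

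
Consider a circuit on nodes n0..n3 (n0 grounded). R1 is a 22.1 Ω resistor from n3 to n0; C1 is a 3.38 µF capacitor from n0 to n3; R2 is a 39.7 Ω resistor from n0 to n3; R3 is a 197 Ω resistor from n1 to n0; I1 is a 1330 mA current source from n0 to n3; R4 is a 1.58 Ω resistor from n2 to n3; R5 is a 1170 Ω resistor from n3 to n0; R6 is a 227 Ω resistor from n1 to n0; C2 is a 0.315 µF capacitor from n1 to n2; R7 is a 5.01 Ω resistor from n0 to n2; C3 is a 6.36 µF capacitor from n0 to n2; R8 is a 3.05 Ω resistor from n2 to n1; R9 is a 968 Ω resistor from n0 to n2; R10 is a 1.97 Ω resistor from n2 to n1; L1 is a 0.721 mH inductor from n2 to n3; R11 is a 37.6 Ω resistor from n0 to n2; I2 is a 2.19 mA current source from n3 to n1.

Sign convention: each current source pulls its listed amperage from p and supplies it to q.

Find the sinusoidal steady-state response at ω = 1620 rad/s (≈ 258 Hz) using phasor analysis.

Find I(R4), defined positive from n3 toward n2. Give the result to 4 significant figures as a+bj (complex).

Apply KCL at each of the 3 non-ground nodes and solve the resulting linear system.
Node n1: branches {R3, R6, C2, R8, R10, I2} → V_1 = 4.131-0.3868j
Node n2: branches {R4, C2, R7, C3, R8, R9, R10, L1, R11} → V_2 = 4.176-0.3912j
Node n3: branches {R1, C1, R2, I1, R4, R5, L1, I2} → V_3 = 4.766+0.3288j

0.3735+0.4557j A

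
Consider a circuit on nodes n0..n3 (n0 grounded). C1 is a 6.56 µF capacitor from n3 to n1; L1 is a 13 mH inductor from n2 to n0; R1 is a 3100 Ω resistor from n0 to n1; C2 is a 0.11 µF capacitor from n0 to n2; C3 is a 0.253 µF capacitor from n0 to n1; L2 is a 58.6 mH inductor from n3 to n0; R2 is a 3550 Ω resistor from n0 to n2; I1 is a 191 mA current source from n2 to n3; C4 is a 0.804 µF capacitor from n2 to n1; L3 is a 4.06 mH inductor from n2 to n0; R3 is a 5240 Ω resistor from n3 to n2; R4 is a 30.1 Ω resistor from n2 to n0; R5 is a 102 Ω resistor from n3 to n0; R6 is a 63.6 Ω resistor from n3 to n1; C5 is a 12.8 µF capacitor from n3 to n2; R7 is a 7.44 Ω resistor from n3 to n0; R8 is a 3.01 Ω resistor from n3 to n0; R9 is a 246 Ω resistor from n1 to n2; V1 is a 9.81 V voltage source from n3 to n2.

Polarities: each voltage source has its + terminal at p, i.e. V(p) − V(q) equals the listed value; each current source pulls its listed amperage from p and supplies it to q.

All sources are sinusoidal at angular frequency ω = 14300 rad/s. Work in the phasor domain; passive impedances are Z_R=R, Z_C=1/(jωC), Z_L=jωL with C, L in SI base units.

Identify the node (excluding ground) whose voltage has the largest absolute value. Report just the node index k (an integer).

Apply KCL at each of the 3 non-ground nodes and solve the resulting linear system.
Node n1: branches {C1, R1, C3, C4, R6, R9} → V_1 = -0.4297-0.1933j
Node n2: branches {L1, C2, R2, I1, C4, L3, R3, R4, C5, R9, V1} → V_2 = -9.150-0.3727j
Node n3: branches {C1, L2, I1, R3, R5, R6, C5, R7, R8, V1} → V_3 = 0.6597-0.3727j
Source currents: i(V1)=-0.1587-1.717j

2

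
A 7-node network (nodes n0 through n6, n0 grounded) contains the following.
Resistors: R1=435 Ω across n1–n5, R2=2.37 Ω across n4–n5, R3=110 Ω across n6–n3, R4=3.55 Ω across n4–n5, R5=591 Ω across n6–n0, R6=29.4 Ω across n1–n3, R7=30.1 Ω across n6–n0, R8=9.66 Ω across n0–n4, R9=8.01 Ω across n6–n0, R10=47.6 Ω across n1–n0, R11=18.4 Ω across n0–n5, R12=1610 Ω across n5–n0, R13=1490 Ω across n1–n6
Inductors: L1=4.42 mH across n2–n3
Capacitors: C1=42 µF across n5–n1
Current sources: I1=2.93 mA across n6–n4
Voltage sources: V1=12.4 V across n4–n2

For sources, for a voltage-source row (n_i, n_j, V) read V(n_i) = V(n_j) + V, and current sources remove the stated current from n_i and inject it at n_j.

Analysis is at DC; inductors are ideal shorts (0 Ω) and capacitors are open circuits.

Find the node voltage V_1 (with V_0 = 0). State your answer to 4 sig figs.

-6.335 V

Element admittances at DC:
  Y(R1) = 0.002299 S between n1,n5
  Y(R2) = 0.4219 S between n4,n5
  Y(R3) = 0.009091 S between n6,n3
  L1: short n2↔n3 (DC inductor)
  Y(C1) = 0.000 S between n5,n1
  Y(R4) = 0.2817 S between n4,n5
  Y(R5) = 0.001692 S between n6,n0
  Y(R6) = 0.03401 S between n1,n3
  Y(R7) = 0.03322 S between n6,n0
  Y(R8) = 0.1035 S between n0,n4
  Y(R9) = 0.1248 S between n6,n0
  I1: injects 0.00293 A into n4 (from n6)
  Y(R10) = 0.02101 S between n1,n0
  Y(R11) = 0.05435 S between n0,n5
  Y(R12) = 0.0006211 S between n5,n0
  Y(R13) = 0.0006711 S between n1,n6
  V1: constraint V(n4)−V(n2) = 12.4
Assemble and solve the 8×8 MNA system:
  V(n1)=-6.335  V(n2)=-10.88  V(n3)=-10.88  V(n4)=1.517  V(n5)=1.384  V(n6)=-0.6260
  i(L1)=-0.2479  i(V1)=-0.2479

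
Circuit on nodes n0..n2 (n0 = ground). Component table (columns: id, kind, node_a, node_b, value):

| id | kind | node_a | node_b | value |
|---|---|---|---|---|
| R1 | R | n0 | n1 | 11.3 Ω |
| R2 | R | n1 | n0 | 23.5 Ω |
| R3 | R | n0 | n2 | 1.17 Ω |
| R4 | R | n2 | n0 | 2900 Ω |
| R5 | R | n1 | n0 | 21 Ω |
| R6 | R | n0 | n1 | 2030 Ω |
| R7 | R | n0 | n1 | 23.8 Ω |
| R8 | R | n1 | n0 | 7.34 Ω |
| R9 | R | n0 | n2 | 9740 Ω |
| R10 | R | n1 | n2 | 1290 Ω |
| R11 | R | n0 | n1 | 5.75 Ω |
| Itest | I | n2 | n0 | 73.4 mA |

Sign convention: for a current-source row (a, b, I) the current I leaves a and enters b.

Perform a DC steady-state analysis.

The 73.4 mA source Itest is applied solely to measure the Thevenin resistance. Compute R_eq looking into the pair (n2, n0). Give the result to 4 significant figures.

R_eq = 1.168 Ω

Apply KCL at each of the 2 non-ground nodes and solve the resulting linear system.
Node n1: branches {R1, R2, R5, R6, R7, R8, R10, R11} → V_1 = -0.0001249
Node n2: branches {R3, R4, R9, R10, Itest} → V_2 = -0.08576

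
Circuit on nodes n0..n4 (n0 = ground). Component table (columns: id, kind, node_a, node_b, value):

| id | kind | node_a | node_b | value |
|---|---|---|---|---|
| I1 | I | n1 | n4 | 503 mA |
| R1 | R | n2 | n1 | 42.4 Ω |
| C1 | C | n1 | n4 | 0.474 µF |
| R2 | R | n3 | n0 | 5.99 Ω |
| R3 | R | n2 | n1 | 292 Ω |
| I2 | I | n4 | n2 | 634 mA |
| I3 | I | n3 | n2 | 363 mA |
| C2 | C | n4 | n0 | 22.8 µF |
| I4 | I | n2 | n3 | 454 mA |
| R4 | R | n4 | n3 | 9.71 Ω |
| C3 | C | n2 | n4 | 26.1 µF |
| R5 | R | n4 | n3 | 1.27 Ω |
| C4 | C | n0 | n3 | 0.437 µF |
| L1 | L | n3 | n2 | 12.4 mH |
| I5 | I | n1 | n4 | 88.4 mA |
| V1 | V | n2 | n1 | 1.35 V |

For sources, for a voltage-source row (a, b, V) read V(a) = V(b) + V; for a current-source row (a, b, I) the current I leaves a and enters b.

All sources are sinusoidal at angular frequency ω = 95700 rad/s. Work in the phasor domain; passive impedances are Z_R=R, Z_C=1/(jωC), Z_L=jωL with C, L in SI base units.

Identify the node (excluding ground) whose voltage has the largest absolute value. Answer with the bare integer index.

1

MNA unknowns: 4 node voltages V₁..V_4 plus 1 source current (V1)
I1: z[1]−=0.503, z[4]+=0.503
R1: Y=0.02358+0.000j on G[2,1]
C1: Y=0.000+0.04536j on G[1,4]
R2: Y=0.1669+0.000j on G[3,0]
R3: Y=0.003425+0.000j on G[2,1]
I2: z[4]−=0.634, z[2]+=0.634
I3: z[3]−=0.363, z[2]+=0.363
C2: Y=0.000+2.182j on G[4,0]
I4: z[2]−=0.454, z[3]+=0.454
R4: Y=0.1030+0.000j on G[4,3]
C3: Y=0.000+2.498j on G[2,4]
R5: Y=0.7874+0.000j on G[4,3]
C4: Y=0.000+0.04182j on G[0,3]
L1: Y=0.000-0.0008427j on G[3,2]
I5: z[1]−=0.0884, z[4]+=0.0884
V1: row V2−V1=1.35, i_V1 at 2,1
solve → V1=-1.328+0.02548j, V2=0.02227+0.02548j, V3=0.08466+0.002122j, V4=-0.001785+0.006437j
aux → i_V1=0.5541-0.06015j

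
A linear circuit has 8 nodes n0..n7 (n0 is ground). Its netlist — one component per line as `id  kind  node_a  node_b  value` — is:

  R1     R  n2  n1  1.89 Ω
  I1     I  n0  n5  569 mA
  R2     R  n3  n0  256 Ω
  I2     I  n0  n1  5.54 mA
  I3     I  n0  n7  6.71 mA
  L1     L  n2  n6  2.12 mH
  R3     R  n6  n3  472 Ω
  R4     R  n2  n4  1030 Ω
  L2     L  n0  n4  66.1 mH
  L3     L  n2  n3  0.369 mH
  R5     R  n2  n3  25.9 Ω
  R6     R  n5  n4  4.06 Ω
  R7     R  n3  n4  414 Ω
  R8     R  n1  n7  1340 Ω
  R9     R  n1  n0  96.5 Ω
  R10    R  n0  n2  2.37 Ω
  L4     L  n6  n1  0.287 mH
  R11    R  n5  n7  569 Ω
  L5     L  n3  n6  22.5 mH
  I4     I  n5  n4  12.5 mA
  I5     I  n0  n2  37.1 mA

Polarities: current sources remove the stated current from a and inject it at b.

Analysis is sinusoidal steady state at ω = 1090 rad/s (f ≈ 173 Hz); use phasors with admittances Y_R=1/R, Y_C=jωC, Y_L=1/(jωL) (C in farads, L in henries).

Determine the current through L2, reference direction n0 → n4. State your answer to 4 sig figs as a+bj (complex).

-0.5314+0.1483j A

MNA unknowns: 7 node voltages V₁..V_7
R1: Y=0.5291+0.000j on G[2,1]
I1: z[0]−=0.569, z[5]+=0.569
R2: Y=0.003906+0.000j on G[3,0]
I2: z[0]−=0.00554, z[1]+=0.00554
I3: z[0]−=0.00671, z[7]+=0.00671
L1: Y=0.000-0.4328j on G[2,6]
R3: Y=0.002119+0.000j on G[6,3]
R4: Y=0.0009709+0.000j on G[2,4]
L2: Y=0.000-0.01388j on G[0,4]
L3: Y=0.000-2.486j on G[2,3]
R5: Y=0.03861+0.000j on G[2,3]
R6: Y=0.2463+0.000j on G[5,4]
R7: Y=0.002415+0.000j on G[3,4]
R8: Y=0.0007463+0.000j on G[1,7]
R9: Y=0.01036+0.000j on G[1,0]
R10: Y=0.4219+0.000j on G[0,2]
L4: Y=0.000-3.197j on G[6,1]
R11: Y=0.001757+0.000j on G[5,7]
L5: Y=0.000-0.04077j on G[3,6]
I4: z[5]−=0.0125, z[4]+=0.0125
I5: z[0]−=0.0371, z[2]+=0.0371
solve → V1=0.1985+0.3708j, V2=0.1996+0.3391j, V3=0.1640+0.3500j, V4=10.69+38.29j, V5=12.94+38.21j, V6=0.1982+0.3668j, V7=11.82+26.93j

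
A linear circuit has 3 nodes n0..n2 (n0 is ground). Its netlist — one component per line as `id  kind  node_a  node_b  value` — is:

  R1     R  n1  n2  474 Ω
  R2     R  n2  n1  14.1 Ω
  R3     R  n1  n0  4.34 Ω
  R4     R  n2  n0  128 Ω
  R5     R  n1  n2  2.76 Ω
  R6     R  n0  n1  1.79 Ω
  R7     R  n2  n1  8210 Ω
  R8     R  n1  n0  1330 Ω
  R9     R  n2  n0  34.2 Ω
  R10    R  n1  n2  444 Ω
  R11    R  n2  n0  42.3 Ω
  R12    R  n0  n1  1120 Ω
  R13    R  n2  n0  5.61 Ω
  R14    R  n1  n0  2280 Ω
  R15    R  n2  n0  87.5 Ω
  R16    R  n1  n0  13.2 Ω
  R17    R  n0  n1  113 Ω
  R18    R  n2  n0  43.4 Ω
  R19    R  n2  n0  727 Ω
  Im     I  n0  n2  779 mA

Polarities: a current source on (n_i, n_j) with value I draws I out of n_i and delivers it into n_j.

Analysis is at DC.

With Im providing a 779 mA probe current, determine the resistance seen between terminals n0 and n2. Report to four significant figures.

Element admittances at DC:
  Y(R1) = 0.002110 S between n1,n2
  Y(R2) = 0.07092 S between n2,n1
  Y(R3) = 0.2304 S between n1,n0
  Y(R4) = 0.007812 S between n2,n0
  Y(R5) = 0.3623 S between n1,n2
  Y(R6) = 0.5587 S between n0,n1
  Y(R7) = 0.0001218 S between n2,n1
  Y(R8) = 0.0007519 S between n1,n0
  Y(R9) = 0.02924 S between n2,n0
  Y(R10) = 0.002252 S between n1,n2
  Y(R11) = 0.02364 S between n2,n0
  Y(R12) = 0.0008929 S between n0,n1
  Y(R13) = 0.1783 S between n2,n0
  Y(R14) = 0.0004386 S between n1,n0
  Y(R15) = 0.01143 S between n2,n0
  Y(R16) = 0.07576 S between n1,n0
  Y(R17) = 0.008850 S between n0,n1
  Y(R18) = 0.02304 S between n2,n0
  Y(R19) = 0.001376 S between n2,n0
  Im: injects 0.779 A into n2 (from n0)
Assemble and solve the 2×2 MNA system:
  V(n1)=0.4581  V(n2)=1.375

R_eq = 1.765 Ω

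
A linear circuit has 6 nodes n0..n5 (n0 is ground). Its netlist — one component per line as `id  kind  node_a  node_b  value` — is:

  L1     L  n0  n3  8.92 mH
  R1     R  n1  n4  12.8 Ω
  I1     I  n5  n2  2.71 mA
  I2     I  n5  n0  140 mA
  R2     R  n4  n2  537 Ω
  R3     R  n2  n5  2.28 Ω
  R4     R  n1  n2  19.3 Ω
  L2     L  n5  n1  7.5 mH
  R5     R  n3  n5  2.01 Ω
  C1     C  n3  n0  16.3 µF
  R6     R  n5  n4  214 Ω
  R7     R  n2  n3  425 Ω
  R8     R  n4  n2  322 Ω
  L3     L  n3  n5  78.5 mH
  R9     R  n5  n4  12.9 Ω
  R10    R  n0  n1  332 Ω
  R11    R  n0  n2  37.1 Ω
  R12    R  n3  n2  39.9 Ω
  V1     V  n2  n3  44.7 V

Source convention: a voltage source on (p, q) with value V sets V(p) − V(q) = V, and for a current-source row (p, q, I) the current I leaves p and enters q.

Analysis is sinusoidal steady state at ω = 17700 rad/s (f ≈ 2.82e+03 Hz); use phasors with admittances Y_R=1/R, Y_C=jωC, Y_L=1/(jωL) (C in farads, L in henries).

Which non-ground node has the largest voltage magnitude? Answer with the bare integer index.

2

Apply KCL at each of the 5 non-ground nodes and solve the resulting linear system.
Node n1: branches {R1, R4, L2, R10} → V_1 = 33.27+5.866j
Node n2: branches {I1, R2, R3, R4, R7, R8, R11, R12, V1} → V_2 = 44.15+5.069j
Node n3: branches {L1, R5, C1, R7, L3, R12, V1} → V_3 = -0.5468+5.069j
Node n4: branches {R1, R2, R6, R8, R9} → V_4 = 27.41+5.422j
Node n5: branches {I1, I2, R3, L2, R5, R6, L3, R9} → V_5 = 20.83+5.020j
Source currents: i(V1)=-13.29-0.1148j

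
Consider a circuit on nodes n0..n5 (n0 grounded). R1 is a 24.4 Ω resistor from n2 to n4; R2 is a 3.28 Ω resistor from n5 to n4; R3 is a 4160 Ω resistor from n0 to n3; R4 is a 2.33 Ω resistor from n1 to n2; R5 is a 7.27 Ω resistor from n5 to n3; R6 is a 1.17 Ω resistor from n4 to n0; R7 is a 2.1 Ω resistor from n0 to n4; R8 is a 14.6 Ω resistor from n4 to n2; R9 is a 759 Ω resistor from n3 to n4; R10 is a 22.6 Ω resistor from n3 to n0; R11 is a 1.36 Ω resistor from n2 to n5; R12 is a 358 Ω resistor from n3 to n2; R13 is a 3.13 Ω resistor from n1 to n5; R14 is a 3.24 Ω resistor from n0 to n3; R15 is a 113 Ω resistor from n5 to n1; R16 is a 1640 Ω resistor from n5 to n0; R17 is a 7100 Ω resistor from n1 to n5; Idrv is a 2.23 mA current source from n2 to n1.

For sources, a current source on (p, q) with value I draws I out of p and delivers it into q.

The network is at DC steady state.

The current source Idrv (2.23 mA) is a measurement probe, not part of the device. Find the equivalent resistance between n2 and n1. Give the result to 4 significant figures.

MNA unknowns: 5 node voltages V₁..V_5
R1: Y=0.04098 on G[2,4]
R2: Y=0.3049 on G[5,4]
R3: Y=0.0002404 on G[0,3]
R4: Y=0.4292 on G[1,2]
R5: Y=0.1376 on G[5,3]
R6: Y=0.8547 on G[4,0]
R7: Y=0.4762 on G[0,4]
R8: Y=0.06849 on G[4,2]
R9: Y=0.001318 on G[3,4]
R10: Y=0.04425 on G[3,0]
R11: Y=0.7353 on G[2,5]
R12: Y=0.002793 on G[3,2]
R13: Y=0.3195 on G[1,5]
R14: Y=0.3086 on G[0,3]
R15: Y=0.008850 on G[5,1]
R16: Y=0.0006098 on G[5,0]
R17: Y=0.0001408 on G[1,5]
Idrv: z[2]−=0.00223, z[1]+=0.00223
solve → V1=0.002597, V2=-0.0007616, V3=5.025e-05, V4=-1.342e-05, V5=0.0001964

R_eq = 1.506 Ω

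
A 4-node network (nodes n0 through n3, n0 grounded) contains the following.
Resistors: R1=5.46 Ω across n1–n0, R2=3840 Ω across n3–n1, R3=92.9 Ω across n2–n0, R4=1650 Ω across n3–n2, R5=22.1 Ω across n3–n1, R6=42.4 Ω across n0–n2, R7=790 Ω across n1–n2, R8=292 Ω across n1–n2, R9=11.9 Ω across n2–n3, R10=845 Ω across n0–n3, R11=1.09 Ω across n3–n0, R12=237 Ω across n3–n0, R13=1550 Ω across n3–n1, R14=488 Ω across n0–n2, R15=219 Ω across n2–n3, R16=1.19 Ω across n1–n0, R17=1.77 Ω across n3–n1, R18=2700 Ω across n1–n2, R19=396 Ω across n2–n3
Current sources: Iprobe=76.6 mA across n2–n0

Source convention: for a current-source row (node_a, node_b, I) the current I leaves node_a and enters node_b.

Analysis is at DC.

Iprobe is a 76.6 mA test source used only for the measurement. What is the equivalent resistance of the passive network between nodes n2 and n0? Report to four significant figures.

Apply KCL at each of the 3 non-ground nodes and solve the resulting linear system.
Node n1: branches {R1, R2, R5, R7, R8, R13, R16, R17, R18} → V_1 = -0.01693
Node n2: branches {R3, R4, R6, R7, R8, R9, R14, R15, R18, R19, Iprobe} → V_2 = -0.6036
Node n3: branches {R2, R4, R5, R9, R10, R11, R12, R13, R15, R17, R19} → V_3 = -0.04042

R_eq = 7.880 Ω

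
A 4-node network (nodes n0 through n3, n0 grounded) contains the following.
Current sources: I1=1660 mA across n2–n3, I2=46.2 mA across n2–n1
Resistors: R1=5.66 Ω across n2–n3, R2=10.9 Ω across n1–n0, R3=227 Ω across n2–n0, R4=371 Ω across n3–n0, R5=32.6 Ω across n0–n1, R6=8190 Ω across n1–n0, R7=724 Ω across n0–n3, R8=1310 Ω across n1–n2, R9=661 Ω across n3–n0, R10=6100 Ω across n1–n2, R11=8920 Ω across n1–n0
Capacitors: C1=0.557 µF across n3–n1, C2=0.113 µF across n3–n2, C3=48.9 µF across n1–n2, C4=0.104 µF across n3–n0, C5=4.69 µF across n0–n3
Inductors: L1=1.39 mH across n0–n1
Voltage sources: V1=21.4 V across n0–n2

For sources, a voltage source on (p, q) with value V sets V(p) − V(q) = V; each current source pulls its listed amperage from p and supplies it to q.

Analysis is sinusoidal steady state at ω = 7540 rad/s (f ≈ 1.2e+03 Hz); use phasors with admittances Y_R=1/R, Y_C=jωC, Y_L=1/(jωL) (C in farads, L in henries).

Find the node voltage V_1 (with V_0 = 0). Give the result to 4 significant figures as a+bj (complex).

-23.84-10.69j V

MNA unknowns: 3 node voltages V₁..V_3 plus 1 source current (V1)
I1: z[2]−=1.66, z[3]+=1.66
I2: z[2]−=0.0462, z[1]+=0.0462
R1: Y=0.1767+0.000j on G[2,3]
R2: Y=0.09174+0.000j on G[1,0]
R3: Y=0.004405+0.000j on G[2,0]
R4: Y=0.002695+0.000j on G[3,0]
R5: Y=0.03067+0.000j on G[0,1]
C1: Y=0.000+0.004200j on G[3,1]
R6: Y=0.0001221+0.000j on G[1,0]
C2: Y=0.000+0.0008520j on G[3,2]
C3: Y=0.000+0.3687j on G[1,2]
R7: Y=0.001381+0.000j on G[0,3]
L1: Y=0.000-0.09541j on G[0,1]
C4: Y=0.000+0.0007842j on G[3,0]
R8: Y=0.0007634+0.000j on G[1,2]
R9: Y=0.001513+0.000j on G[3,0]
C5: Y=0.000+0.03536j on G[0,3]
R10: Y=0.0001639+0.000j on G[1,2]
R11: Y=0.0001121+0.000j on G[1,0]
V1: row V0−V2=21.4, i_V1 at 0,2
solve → V1=-23.84-10.69j, V2=-21.40+0.000j, V3=-10.98+1.832j
aux → i_V1=-4.166+0.5778j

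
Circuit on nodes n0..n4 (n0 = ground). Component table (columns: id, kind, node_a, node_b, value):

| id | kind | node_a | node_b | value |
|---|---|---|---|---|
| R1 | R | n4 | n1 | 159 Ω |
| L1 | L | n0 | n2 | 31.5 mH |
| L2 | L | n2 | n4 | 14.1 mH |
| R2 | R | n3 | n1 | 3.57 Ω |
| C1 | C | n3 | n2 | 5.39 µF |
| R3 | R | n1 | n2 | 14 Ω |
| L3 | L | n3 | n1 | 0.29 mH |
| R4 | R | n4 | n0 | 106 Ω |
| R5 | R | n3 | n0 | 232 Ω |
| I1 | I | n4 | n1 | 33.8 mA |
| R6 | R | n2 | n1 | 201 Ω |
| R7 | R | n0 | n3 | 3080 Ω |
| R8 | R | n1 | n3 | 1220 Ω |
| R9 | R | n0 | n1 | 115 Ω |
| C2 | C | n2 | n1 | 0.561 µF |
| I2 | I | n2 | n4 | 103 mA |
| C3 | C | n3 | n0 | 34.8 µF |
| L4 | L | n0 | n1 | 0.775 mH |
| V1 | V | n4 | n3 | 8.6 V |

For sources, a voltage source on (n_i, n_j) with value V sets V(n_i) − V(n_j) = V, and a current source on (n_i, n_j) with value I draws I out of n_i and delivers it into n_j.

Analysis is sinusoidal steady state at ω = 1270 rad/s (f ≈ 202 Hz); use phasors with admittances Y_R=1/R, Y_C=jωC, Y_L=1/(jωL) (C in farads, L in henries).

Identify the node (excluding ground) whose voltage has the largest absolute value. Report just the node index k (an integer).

MNA unknowns: 4 node voltages V₁..V_4 plus 1 source current (V1)
R1: Y=0.006289+0.000j on G[4,1]
L1: Y=0.000-0.02500j on G[0,2]
L2: Y=0.000-0.05584j on G[2,4]
R2: Y=0.2801+0.000j on G[3,1]
C1: Y=0.000+0.006845j on G[3,2]
R3: Y=0.07143+0.000j on G[1,2]
L3: Y=0.000-2.715j on G[3,1]
R4: Y=0.009434+0.000j on G[4,0]
R5: Y=0.004310+0.000j on G[3,0]
I1: z[4]−=0.0338, z[1]+=0.0338
R6: Y=0.004975+0.000j on G[2,1]
R7: Y=0.0003247+0.000j on G[0,3]
R8: Y=0.0008197+0.000j on G[1,3]
R9: Y=0.008696+0.000j on G[0,1]
C2: Y=0.000+0.0007125j on G[2,1]
I2: z[2]−=0.103, z[4]+=0.103
C3: Y=0.000+0.04420j on G[3,0]
L4: Y=0.000-1.016j on G[0,1]
V1: row V4−V3=8.6, i_V1 at 4,3
solve → V1=-0.06660+0.01744j, V2=2.307-3.921j, V3=-0.2101-0.06126j, V4=8.390-0.06126j
aux → i_V1=-0.2787+0.3408j

4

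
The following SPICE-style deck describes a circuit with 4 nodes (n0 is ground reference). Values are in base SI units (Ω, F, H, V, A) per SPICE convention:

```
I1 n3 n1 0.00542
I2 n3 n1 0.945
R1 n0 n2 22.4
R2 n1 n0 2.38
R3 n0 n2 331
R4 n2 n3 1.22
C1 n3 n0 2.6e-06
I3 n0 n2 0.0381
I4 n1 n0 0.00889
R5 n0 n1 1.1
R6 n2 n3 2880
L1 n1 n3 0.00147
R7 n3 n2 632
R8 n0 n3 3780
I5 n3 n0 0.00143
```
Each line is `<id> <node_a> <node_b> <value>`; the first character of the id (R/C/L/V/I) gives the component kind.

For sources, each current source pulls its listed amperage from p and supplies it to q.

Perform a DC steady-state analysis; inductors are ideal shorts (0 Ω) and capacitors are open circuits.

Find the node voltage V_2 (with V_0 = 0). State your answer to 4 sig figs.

Apply KCL at each of the 3 non-ground nodes and solve the resulting linear system.
Node n1: branches {I1, I2, R2, I4, R5, L1} → V_1 = 0.01869
Node n2: branches {R1, R3, R4, I3, R6, R7} → V_2 = 0.06150
Node n3: branches {I1, I2, R4, C1, R6, L1, R7, R8, I5} → V_3 = 0.01869
Source currents: i(L1)=0.9167

0.06150 V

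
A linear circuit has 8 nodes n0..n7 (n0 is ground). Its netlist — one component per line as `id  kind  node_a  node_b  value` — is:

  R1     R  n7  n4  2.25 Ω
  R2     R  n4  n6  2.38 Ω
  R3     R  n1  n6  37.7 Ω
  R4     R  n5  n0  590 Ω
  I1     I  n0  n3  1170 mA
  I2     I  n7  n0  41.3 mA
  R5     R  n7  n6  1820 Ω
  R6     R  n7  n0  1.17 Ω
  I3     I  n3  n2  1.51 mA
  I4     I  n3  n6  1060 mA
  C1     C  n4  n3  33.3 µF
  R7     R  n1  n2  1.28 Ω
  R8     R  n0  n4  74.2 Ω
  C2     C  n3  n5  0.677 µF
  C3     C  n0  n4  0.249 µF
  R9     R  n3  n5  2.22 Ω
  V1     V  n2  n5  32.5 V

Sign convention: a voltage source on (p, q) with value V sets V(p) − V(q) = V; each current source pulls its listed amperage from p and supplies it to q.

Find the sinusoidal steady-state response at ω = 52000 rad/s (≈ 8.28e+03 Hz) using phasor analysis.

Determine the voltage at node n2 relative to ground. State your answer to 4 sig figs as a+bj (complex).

34.72+0.2708j V

Apply KCL at each of the 7 non-ground nodes and solve the resulting linear system.
Node n1: branches {R3, R7} → V_1 = 33.84+0.2574j
Node n2: branches {I3, R7, V1} → V_2 = 34.72+0.2708j
Node n3: branches {I1, I3, I4, C1, C2, R9} → V_3 = 3.746+0.1757j
Node n4: branches {R1, R2, C1, R8, C3} → V_4 = 3.752-0.1602j
Node n5: branches {R4, C2, R9, V1} → V_5 = 2.221+0.2708j
Node n6: branches {R2, R3, R5, I4} → V_6 = 7.903-0.1353j
Node n7: branches {R1, I2, R5, R6} → V_7 = 1.255-0.05485j
Source currents: i(V1)=-0.6865-0.01042j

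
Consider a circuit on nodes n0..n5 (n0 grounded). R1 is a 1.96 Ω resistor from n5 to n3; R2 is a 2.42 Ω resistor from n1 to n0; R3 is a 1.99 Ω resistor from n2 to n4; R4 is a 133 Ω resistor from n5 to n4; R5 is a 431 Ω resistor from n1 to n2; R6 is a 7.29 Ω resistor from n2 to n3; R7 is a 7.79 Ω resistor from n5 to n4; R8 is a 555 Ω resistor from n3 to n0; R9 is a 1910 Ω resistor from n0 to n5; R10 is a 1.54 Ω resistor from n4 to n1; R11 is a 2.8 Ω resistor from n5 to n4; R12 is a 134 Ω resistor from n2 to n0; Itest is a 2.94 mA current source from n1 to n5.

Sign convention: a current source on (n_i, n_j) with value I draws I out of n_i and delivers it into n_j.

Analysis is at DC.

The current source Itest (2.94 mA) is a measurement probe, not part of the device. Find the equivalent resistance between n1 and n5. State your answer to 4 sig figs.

R_eq = 3.206 Ω

MNA unknowns: 5 node voltages V₁..V_5
R1: Y=0.5102 on G[5,3]
R2: Y=0.4132 on G[1,0]
R3: Y=0.5025 on G[2,4]
R4: Y=0.007519 on G[5,4]
R5: Y=0.002320 on G[1,2]
R6: Y=0.1372 on G[2,3]
R7: Y=0.1284 on G[5,4]
R8: Y=0.001802 on G[3,0]
R9: Y=0.0005236 on G[0,5]
R10: Y=0.6494 on G[4,1]
R11: Y=0.3571 on G[5,4]
R12: Y=0.007463 on G[2,0]
Itest: z[1]−=0.00294, z[5]+=0.00294
solve → V1=-0.0001400, V2=0.005079, V3=0.008372, V4=0.004280, V5=0.009286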